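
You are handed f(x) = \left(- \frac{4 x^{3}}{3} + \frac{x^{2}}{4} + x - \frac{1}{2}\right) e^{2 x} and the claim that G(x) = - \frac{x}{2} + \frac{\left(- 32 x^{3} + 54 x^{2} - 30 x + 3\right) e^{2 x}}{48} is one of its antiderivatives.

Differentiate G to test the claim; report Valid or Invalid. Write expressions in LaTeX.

Invalid: d/dx[G] - f = - \frac{1}{2}, which is not 0.

d/dx[G] = - \frac{4 x^{3} e^{2 x}}{3} + \frac{x^{2} e^{2 x}}{4} + x e^{2 x} - \frac{e^{2 x}}{2} - \frac{1}{2}
d/dx[G] - f(x) = - \frac{1}{2} != 0.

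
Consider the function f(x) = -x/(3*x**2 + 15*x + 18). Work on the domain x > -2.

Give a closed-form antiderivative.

An antiderivative is F(x) = (2*log(x + 2) - 3*log(x + 3))/3.

The denominator factors as 3*(x + 2)*(x + 3); partial fractions split f into directly integrable pieces: -1/(x + 3) + 2/(3*(x + 2)).
Check: d/dx[(2*log(x + 2) - 3*log(x + 3))/3] = -x/(3*x**2 + 15*x + 18) = f(x).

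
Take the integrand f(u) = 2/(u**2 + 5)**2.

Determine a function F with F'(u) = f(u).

An antiderivative is F(u) = (sqrt(5)*u**2*atan(sqrt(5)*u/5) + 5*u + 5*sqrt(5)*atan(sqrt(5)*u/5))/(25*u**2 + 125).

For F(u) to be correct the identity F'(u) - f(u) = 0 must hold.
Check: d/du[(sqrt(5)*u**2*atan(sqrt(5)*u/5) + 5*u + 5*sqrt(5)*atan(sqrt(5)*u/5))/(25*u**2 + 125)] = 2/(u**4 + 10*u**2 + 25), which equals f(u).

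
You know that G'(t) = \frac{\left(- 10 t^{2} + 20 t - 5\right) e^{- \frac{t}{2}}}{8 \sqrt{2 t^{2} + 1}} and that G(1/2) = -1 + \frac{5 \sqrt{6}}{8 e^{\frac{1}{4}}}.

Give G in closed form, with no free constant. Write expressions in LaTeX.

G(t) = \frac{\left(5 \sqrt{2 t^{2} + 1} - 4 e^{\frac{t}{2}}\right) e^{- \frac{t}{2}}}{4}

Recognize the product-rule pattern: G'(t) = u'v + uv' with u = \frac{5 \sqrt{2 t^{2} + 1}}{4}, v = e^{- \frac{t}{2}}, so integration by parts undoes it.
A general antiderivative is \frac{5 \sqrt{2 t^{2} + 1} e^{- \frac{t}{2}}}{4} + C.
The condition gives C = -1 + \frac{5 \sqrt{6}}{8 e^{\frac{1}{4}}} - (\frac{5 \sqrt{6}}{8 e^{\frac{1}{4}}}) = -1.
So G(t) = \frac{\left(5 \sqrt{2 t^{2} + 1} - 4 e^{\frac{t}{2}}\right) e^{- \frac{t}{2}}}{4}.
Check: d/dt[\frac{\left(5 \sqrt{2 t^{2} + 1} - 4 e^{\frac{t}{2}}\right) e^{- \frac{t}{2}}}{4}] = \frac{\left(- 10 t^{2} + 20 t - 5\right) e^{- \frac{t}{2}}}{8 \sqrt{2 t^{2} + 1}} = G'(t).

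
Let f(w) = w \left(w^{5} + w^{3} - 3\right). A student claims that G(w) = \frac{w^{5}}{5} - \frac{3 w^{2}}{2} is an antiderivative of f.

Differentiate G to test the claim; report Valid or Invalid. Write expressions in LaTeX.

d/dw[G] = w^{4} - 3 w
d/dw[G] - f(w) = - w^{6} != 0.

Invalid: d/dw[G] - f = - w^{6}, which is not 0.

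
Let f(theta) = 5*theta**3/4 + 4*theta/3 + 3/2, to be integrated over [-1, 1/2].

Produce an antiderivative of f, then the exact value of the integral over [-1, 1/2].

Integrate term by term and add the pieces.
F(theta) = theta*(15*theta**3 + 32*theta + 72)/48 is an antiderivative of f.
Check: d/dtheta[theta*(15*theta**3 + 32*theta + 72)/48] = 5*theta**3/4 + 4*theta/3 + 3/2 = f(theta).
F(1/2) = 719/768; F(-1) = -25/48.
Integral = F(1/2) - F(-1) = 373/256.

Antiderivative: F(theta) = theta*(15*theta**3 + 32*theta + 72)/48; value = 373/256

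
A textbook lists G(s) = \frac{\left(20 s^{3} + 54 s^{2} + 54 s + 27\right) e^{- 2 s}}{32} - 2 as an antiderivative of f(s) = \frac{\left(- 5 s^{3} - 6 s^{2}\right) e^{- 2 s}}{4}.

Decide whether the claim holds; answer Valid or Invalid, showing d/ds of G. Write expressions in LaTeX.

d/ds[G] = \frac{\left(- 5 s^{3} - 6 s^{2}\right) e^{- 2 s}}{4}
This equals f(s) exactly, so the claim holds.

Valid. The derivative of G reproduces f.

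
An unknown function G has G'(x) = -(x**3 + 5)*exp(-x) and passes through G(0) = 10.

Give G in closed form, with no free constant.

G(x) = (x**3 + 3*x**2 + 6*x - exp(x) + 11)*exp(-x)

Recognize the product-rule pattern: G'(x) = u'v + uv' with u = x**3 + 3*x**2 + 6*x + 11, v = exp(-x), so integration by parts undoes it.
A general antiderivative is (x**3 + 3*x**2 + 6*x + 11)*exp(-x) + C.
The condition gives C = 10 - (11) = -1.
So G(x) = (x**3 + 3*x**2 + 6*x - exp(x) + 11)*exp(-x).
Check: d/dx[(x**3 + 3*x**2 + 6*x - exp(x) + 11)*exp(-x)] = (-x**3 - 5)*exp(-x), which equals G'(x).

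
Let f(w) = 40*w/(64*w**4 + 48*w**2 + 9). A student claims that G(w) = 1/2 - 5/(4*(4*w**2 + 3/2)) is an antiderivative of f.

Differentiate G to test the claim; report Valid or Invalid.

Valid. The derivative of G reproduces f.

d/dw[G] = 40*w/(64*w**4 + 48*w**2 + 9)
This equals f(w) exactly, so the claim holds.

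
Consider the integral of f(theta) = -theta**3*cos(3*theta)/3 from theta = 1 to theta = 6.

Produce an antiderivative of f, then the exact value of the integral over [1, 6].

Any candidate F(theta) must reproduce f(theta) exactly when differentiated.
F(theta) = -theta**3*sin(3*theta)/9 - theta**2*cos(3*theta)/9 + 2*theta*sin(3*theta)/27 + 2*cos(3*theta)/81 is an antiderivative of f.
Check: d/dtheta[-theta**3*sin(3*theta)/9 - theta**2*cos(3*theta)/9 + 2*theta*sin(3*theta)/27 + 2*cos(3*theta)/81] = -theta**3*cos(3*theta)/3 = f(theta).
F(6) = -322*cos(18)/81 - 212*sin(18)/9; F(1) = -sin(3)/27 - 7*cos(3)/81.
Integral = F(6) - F(1) = -322*cos(18)/81 + 7*cos(3)/81 + sin(3)/27 - 212*sin(18)/9.

Antiderivative: F(theta) = -theta**3*sin(3*theta)/9 - theta**2*cos(3*theta)/9 + 2*theta*sin(3*theta)/27 + 2*cos(3*theta)/81; value = -322*cos(18)/81 + 7*cos(3)/81 + sin(3)/27 - 212*sin(18)/9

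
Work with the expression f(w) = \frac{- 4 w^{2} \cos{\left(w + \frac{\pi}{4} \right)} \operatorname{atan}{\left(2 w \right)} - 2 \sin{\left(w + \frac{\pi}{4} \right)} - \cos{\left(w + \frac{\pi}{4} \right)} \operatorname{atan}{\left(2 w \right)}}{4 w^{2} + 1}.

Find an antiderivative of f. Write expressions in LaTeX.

Recognize the product-rule pattern: f = u'v + uv' with u = - \operatorname{atan}{\left(2 w \right)}, v = \sin{\left(w + \frac{\pi}{4} \right)}, so integration by parts undoes it.
Check: d/dw[- \sin{\left(w + \frac{\pi}{4} \right)} \operatorname{atan}{\left(2 w \right)}] = \frac{- 4 w^{2} \cos{\left(w + \frac{\pi}{4} \right)} \operatorname{atan}{\left(2 w \right)} - 2 \sin{\left(w + \frac{\pi}{4} \right)} - \cos{\left(w + \frac{\pi}{4} \right)} \operatorname{atan}{\left(2 w \right)}}{4 w^{2} + 1} = f(w).

An antiderivative is F(w) = - \sin{\left(w + \frac{\pi}{4} \right)} \operatorname{atan}{\left(2 w \right)}.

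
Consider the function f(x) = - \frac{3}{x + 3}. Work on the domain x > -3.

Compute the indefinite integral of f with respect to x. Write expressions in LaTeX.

For F(x) to be correct the identity F'(x) - f(x) = 0 must hold.
Check: d/dx[- 3 \log{\left(x + 3 \right)}] = - \frac{3}{x + 3} = f(x).

F(x) = - 3 \log{\left(x + 3 \right)} + C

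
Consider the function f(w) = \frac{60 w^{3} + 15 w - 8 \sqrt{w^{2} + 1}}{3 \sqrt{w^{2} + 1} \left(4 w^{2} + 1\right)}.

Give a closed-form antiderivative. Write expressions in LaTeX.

Any candidate F(w) must reproduce f(w) exactly when differentiated.
Check: d/dw[\frac{15 \sqrt{w^{2} + 1} - 4 \operatorname{atan}{\left(2 w \right)}}{3}] = \frac{60 w^{3} + 15 w - 8 \sqrt{w^{2} + 1}}{12 w^{2} \sqrt{w^{2} + 1} + 3 \sqrt{w^{2} + 1}}, which equals f(w).

An antiderivative is F(w) = \frac{15 \sqrt{w^{2} + 1} - 4 \operatorname{atan}{\left(2 w \right)}}{3}.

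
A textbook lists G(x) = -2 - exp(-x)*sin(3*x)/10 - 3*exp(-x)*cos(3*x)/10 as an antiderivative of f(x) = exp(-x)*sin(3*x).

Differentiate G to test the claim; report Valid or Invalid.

d/dx[G] = exp(-x)*sin(3*x)
This equals f(x) exactly, so the claim holds.

Valid - differentiating G returns exactly f.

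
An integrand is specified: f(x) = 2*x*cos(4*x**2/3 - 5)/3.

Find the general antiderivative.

f matches the chain-rule pattern g'(h)*h' with inner function h(x) = 4*x**2/3 - 5; substituting u = h(x) collapses the integral.
Check: d/dx[sin(4*x**2/3 - 5)/4] = 2*x*cos(4*x**2/3 - 5)/3 = f(x).

F(x) = sin(4*x**2/3 - 5)/4 + C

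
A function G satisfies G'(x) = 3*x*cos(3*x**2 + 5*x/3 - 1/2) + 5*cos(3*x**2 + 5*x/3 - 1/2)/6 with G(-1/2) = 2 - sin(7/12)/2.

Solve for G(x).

G(x) = sin(3*x**2 + 5*x/3 - 1/2)/2 + 2

The substitution u = 3*x**2 + 5*x/3 - 1/2 works: G'(x) is exactly (dG/du)*(du/dx) for that inner function.
A general antiderivative is sin(3*x**2 + 5*x/3 - 1/2)/2 + C.
The condition gives C = 2 - sin(7/12)/2 - (-sin(7/12)/2) = 2.
So G(x) = sin(3*x**2 + 5*x/3 - 1/2)/2 + 2.
Check: d/dx[sin(3*x**2 + 5*x/3 - 1/2)/2 + 2] = 3*x*cos(3*x**2 + 5*x/3 - 1/2) + 5*cos(3*x**2 + 5*x/3 - 1/2)/6 = G'(x).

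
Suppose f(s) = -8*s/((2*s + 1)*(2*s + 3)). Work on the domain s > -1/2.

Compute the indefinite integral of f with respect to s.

F(s) = log(s + 1/2) - 3*log(s + 3/2) + C

The denominator factors as (2*s + 1)*(2*s + 3); partial fractions split f into directly integrable pieces: -6/(2*s + 3) + 2/(2*s + 1).
Check: d/ds[log(s + 1/2) - 3*log(s + 3/2)] = -8*s/(4*s**2 + 8*s + 3), which equals f(s).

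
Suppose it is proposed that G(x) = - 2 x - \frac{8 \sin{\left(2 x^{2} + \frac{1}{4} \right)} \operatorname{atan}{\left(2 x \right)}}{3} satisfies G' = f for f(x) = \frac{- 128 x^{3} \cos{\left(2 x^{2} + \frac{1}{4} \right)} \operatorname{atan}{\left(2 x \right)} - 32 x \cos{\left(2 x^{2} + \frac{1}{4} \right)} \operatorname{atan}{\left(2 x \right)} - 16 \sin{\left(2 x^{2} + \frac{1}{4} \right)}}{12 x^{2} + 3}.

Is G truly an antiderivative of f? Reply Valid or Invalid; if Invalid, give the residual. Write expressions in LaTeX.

d/dx[G] = \frac{- 128 x^{3} \cos{\left(2 x^{2} + \frac{1}{4} \right)} \operatorname{atan}{\left(2 x \right)} - 24 x^{2} - 32 x \cos{\left(2 x^{2} + \frac{1}{4} \right)} \operatorname{atan}{\left(2 x \right)} - 16 \sin{\left(2 x^{2} + \frac{1}{4} \right)} - 6}{12 x^{2} + 3}
d/dx[G] - f(x) = -2 != 0.

Invalid: d/dx[G] - f = -2, which is not 0.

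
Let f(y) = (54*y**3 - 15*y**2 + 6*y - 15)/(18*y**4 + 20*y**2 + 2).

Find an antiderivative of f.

An antiderivative F(y) passes only if d/dy[F] lands on f(y) exactly.
Check: d/dy[3*log(y**2 + 1)/2 - 5*atan(3*y)/2] = (54*y**3 - 15*y**2 + 6*y - 15)/(18*y**4 + 20*y**2 + 2) = f(y).

An antiderivative is F(y) = 3*log(y**2 + 1)/2 - 5*atan(3*y)/2.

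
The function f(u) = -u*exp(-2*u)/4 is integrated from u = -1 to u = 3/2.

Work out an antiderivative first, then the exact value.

Antiderivative: F(u) = u*exp(-2*u)/8 + exp(-2*u)/16; value = exp(-3)/4 + exp(2)/16

f has the shape v'r + vr' for v = u/8 + 1/16 and r = exp(-2*u) — it is the derivative of the product v*r.
F(u) = u*exp(-2*u)/8 + exp(-2*u)/16 is an antiderivative of f.
Check: d/du[u*exp(-2*u)/8 + exp(-2*u)/16] = -u*exp(-2*u)/4 = f(u).
F(3/2) = exp(-3)/4; F(-1) = -exp(2)/16.
Integral = F(3/2) - F(-1) = exp(-3)/4 + exp(2)/16.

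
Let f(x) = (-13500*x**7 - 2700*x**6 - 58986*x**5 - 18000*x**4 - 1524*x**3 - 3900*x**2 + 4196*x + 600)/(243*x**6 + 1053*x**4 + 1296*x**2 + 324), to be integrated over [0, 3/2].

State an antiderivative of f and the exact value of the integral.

Antiderivative: F(x) = -(2250*x**4 + 900*x**3 + 81*x**2*log(x**2 + 1/3) - 1410*x**2 - 300*x + 162*log(x**2 + 1/3) + 250)/(81*(x**2 + 2)); value = -9355/306 - log(3) - log(31/12)

A first test for any F(x): its x-derivative must equal f(x) identically.
F(x) = -(2250*x**4 + 900*x**3 + 81*x**2*log(x**2 + 1/3) - 1410*x**2 - 300*x + 162*log(x**2 + 1/3) + 250)/(81*(x**2 + 2)) is an antiderivative of f.
Check: d/dx[-(2250*x**4 + 900*x**3 + 81*x**2*log(x**2 + 1/3) - 1410*x**2 - 300*x + 162*log(x**2 + 1/3) + 250)/(81*(x**2 + 2))] = (-13500*x**7 - 2700*x**6 - 58986*x**5 - 18000*x**4 - 1524*x**3 - 3900*x**2 + 4196*x + 600)/(243*x**6 + 1053*x**4 + 1296*x**2 + 324) = f(x).
F(3/2) = -88445/2754 - log(31/12); F(0) = -125/81 + log(3).
Integral = F(3/2) - F(0) = -9355/306 - log(3) - log(31/12).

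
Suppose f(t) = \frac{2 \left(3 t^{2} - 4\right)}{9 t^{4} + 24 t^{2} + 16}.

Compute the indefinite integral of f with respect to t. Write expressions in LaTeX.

Recognize the product-rule pattern: f = u'v + uv' with u = - t, v = \frac{1}{\frac{3 t^{2}}{2} + 2}, so integration by parts undoes it.
Check: d/dt[- \frac{t}{\frac{3 t^{2}}{2} + 2}] = \frac{6 t^{2} - 8}{9 t^{4} + 24 t^{2} + 16}, which equals f(t).

F(t) = - \frac{t}{\frac{3 t^{2}}{2} + 2} + C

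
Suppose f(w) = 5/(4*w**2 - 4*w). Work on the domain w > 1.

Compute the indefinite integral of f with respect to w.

F(w) = -5*log(w)/4 + 5*log(w - 1)/4 + C

The denominator factors as 4*w*(w - 1); partial fractions split f into directly integrable pieces: 5/(4*(w - 1)) - 5/(4*w).
Check: d/dw[-5*log(w)/4 + 5*log(w - 1)/4] = 5/(4*w**2 - 4*w) = f(w).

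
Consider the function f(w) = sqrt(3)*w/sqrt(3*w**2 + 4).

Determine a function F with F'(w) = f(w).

An antiderivative is F(w) = sqrt(3)*sqrt(3*w**2 + 4)/3.

The substitution u = w**2 + 4/3 works: f is exactly (dF/du)*(du/dw) for that inner function.
Check: d/dw[sqrt(3)*sqrt(3*w**2 + 4)/3] = sqrt(3)*w/sqrt(3*w**2 + 4) = f(w).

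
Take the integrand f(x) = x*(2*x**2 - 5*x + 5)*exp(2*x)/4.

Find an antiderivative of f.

Recognize the product-rule pattern: f = u'v + uv' with u = x**3/4 - x**2 + 13*x/8 - 13/16, v = exp(2*x), so integration by parts undoes it.
Check: d/dx[x**3*exp(2*x)/4 - x**2*exp(2*x) + 13*x*exp(2*x)/8 - 13*exp(2*x)/16] = x**3*exp(2*x)/2 - 5*x**2*exp(2*x)/4 + 5*x*exp(2*x)/4, which equals f(x).

An antiderivative is F(x) = x**3*exp(2*x)/4 - x**2*exp(2*x) + 13*x*exp(2*x)/8 - 13*exp(2*x)/16.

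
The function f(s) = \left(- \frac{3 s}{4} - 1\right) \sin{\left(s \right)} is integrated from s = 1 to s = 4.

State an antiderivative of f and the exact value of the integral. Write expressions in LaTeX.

A candidate is checked by its d/ds: the result must match f(s).
F(s) = \frac{3 s \cos{\left(s \right)}}{4} - \frac{3 \sin{\left(s \right)}}{4} + \cos{\left(s \right)} is an antiderivative of f.
Check: d/ds[\frac{3 s \cos{\left(s \right)}}{4} - \frac{3 \sin{\left(s \right)}}{4} + \cos{\left(s \right)}] = - \frac{3 s \sin{\left(s \right)}}{4} - \sin{\left(s \right)}, which equals f(s).
F(4) = 4 \cos{\left(4 \right)} - \frac{3 \sin{\left(4 \right)}}{4}; F(1) = - \frac{3 \sin{\left(1 \right)}}{4} + \frac{7 \cos{\left(1 \right)}}{4}.
Integral = F(4) - F(1) = 4 \cos{\left(4 \right)} - \frac{7 \cos{\left(1 \right)}}{4} - \frac{3 \sin{\left(4 \right)}}{4} + \frac{3 \sin{\left(1 \right)}}{4}.

Antiderivative: F(s) = \frac{3 s \cos{\left(s \right)}}{4} - \frac{3 \sin{\left(s \right)}}{4} + \cos{\left(s \right)}; value = 4 \cos{\left(4 \right)} - \frac{7 \cos{\left(1 \right)}}{4} - \frac{3 \sin{\left(4 \right)}}{4} + \frac{3 \sin{\left(1 \right)}}{4}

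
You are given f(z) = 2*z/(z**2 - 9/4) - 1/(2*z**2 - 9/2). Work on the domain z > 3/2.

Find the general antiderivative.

The denominator factors as (2*z - 3)*(2*z + 3); partial fractions split f into directly integrable pieces: 7/(3*(2*z + 3)) + 5/(3*(2*z - 3)).
Check: d/dz[(5*log(z - 3/2) + 7*log(z + 3/2))/6] = (8*z - 2)/(4*z**2 - 9), which equals f(z).

F(z) = (5*log(z - 3/2) + 7*log(z + 3/2))/6 + C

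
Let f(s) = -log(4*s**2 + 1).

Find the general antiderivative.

F(s) = -s*log(4*s**2 + 1) + 2*s - atan(2*s) + C

Since d/ds undoes antidifferentiation here, F'(s) = f(s) is required of F(s).
Check: d/ds[-s*log(4*s**2 + 1) + 2*s - atan(2*s)] = -log(4*s**2 + 1) = f(s).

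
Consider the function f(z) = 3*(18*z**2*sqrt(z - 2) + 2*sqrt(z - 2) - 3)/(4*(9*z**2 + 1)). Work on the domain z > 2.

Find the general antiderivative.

F(z) = z*sqrt(z - 2) - 2*sqrt(z - 2) - 3*atan(3*z)/4 + C

Any candidate F(z) must reproduce f(z) exactly when differentiated.
Check: d/dz[z*sqrt(z - 2) - 2*sqrt(z - 2) - 3*atan(3*z)/4] = (54*z**3 - 108*z**2 + 6*z - 9*sqrt(z - 2) - 12)/(36*z**2*sqrt(z - 2) + 4*sqrt(z - 2)), which equals f(z).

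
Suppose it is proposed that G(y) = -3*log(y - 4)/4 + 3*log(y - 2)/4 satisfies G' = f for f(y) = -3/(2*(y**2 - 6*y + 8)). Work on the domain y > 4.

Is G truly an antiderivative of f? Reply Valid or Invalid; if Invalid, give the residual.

d/dy[G] = -3/(2*y**2 - 12*y + 16)
This equals f(y) exactly, so the claim holds.

Valid: G'(y) = f(y).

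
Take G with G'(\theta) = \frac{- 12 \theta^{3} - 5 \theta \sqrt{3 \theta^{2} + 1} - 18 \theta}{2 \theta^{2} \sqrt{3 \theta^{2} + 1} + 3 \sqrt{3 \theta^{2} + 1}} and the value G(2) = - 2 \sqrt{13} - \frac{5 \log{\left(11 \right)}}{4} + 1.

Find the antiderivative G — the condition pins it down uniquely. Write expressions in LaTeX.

The proposed G(\theta) is checked by its d/d\theta: the result must match the given G'(\theta).
A general antiderivative is - 2 \sqrt{3 \theta^{2} + 1} - \frac{5 \log{\left(2 \theta^{2} + 3 \right)}}{4} + C.
The condition gives C = - 2 \sqrt{13} - \frac{5 \log{\left(11 \right)}}{4} + 1 - (- 2 \sqrt{13} - \frac{5 \log{\left(11 \right)}}{4}) = 1.
So G(\theta) = - 2 \sqrt{3 \theta^{2} + 1} - \frac{5 \log{\left(2 \theta^{2} + 3 \right)}}{4} + 1.
Check: d/d\theta[- 2 \sqrt{3 \theta^{2} + 1} - \frac{5 \log{\left(2 \theta^{2} + 3 \right)}}{4} + 1] = \frac{- 12 \theta^{3} - 5 \theta \sqrt{3 \theta^{2} + 1} - 18 \theta}{2 \theta^{2} \sqrt{3 \theta^{2} + 1} + 3 \sqrt{3 \theta^{2} + 1}} = G'(\theta).

G(\theta) = - 2 \sqrt{3 \theta^{2} + 1} - \frac{5 \log{\left(2 \theta^{2} + 3 \right)}}{4} + 1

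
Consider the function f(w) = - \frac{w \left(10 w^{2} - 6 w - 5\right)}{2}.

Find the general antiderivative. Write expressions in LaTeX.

F(w) = - \frac{5 w^{4}}{4} + w^{3} + \frac{5 w^{2}}{4} + C

A candidate is checked by its d/dw: the result must match f(w).
Check: d/dw[- \frac{5 w^{4}}{4} + w^{3} + \frac{5 w^{2}}{4}] = - 5 w^{3} + 3 w^{2} + \frac{5 w}{2}, which equals f(w).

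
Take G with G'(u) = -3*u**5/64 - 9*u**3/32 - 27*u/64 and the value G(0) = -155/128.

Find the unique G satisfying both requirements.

G'(u) matches the chain-rule pattern g'(h)*h' with inner function h(u) = -u**2/4 - 3/4; substituting w = h(u) collapses the integral.
A general antiderivative is (-u**2/4 - 3/4)**3/2 + C.
The condition gives C = -155/128 - (-27/128) = -1.
So G(u) = ((-u**2 - 3)**3 - 128)/128.
Check: d/du[((-u**2 - 3)**3 - 128)/128] = -3*u**5/64 - 9*u**3/32 - 27*u/64 = G'(u).

G(u) = ((-u**2 - 3)**3 - 128)/128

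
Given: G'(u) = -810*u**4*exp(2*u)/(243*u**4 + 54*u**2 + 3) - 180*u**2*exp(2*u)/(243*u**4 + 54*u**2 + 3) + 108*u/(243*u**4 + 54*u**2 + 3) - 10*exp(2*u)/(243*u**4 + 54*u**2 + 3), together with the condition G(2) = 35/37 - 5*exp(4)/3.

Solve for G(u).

Integrate term by term and add the pieces.
A general antiderivative is -5*exp(2*u)/3 - 2/(3*(3*u**2 + 1/3)) + C.
The condition gives C = 35/37 - 5*exp(4)/3 - (-5*exp(4)/3 - 2/37) = 1.
So G(u) = (27*u**2 - 5*(9*u**2 + 1)*exp(2*u) - 3)/(3*(9*u**2 + 1)).
Check: d/du[(27*u**2 - 5*(9*u**2 + 1)*exp(2*u) - 3)/(3*(9*u**2 + 1))] = (-810*u**4*exp(2*u) - 180*u**2*exp(2*u) + 108*u - 10*exp(2*u))/(243*u**4 + 54*u**2 + 3), which equals G'(u).

G(u) = (27*u**2 - 5*(9*u**2 + 1)*exp(2*u) - 3)/(3*(9*u**2 + 1))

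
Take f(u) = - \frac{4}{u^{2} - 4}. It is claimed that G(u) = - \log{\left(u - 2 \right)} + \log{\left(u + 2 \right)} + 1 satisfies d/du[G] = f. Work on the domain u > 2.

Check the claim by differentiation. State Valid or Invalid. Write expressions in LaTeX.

d/du[G] = - \frac{4}{u^{2} - 4}
This equals f(u) exactly, so the claim holds.

Valid. The derivative of G reproduces f.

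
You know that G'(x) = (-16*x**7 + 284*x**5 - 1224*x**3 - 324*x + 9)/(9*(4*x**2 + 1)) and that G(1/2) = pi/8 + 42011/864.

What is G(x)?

Recover the given G'(x) by differentiating a candidate G(x); any mismatch rules it out.
A general antiderivative is -2*(x**2/3 - 3)**3 + atan(2*x)/2 + C.
The condition gives C = pi/8 + 42011/864 - (pi/8 + 42875/864) = -1.
So G(x) = -(4*x**6 - 108*x**4 + 972*x**2 - 27*atan(2*x) - 2862)/54.
Check: d/dx[-(4*x**6 - 108*x**4 + 972*x**2 - 27*atan(2*x) - 2862)/54] = (-16*x**7 + 284*x**5 - 1224*x**3 - 324*x + 9)/(36*x**2 + 9), which equals G'(x).

G(x) = -(4*x**6 - 108*x**4 + 972*x**2 - 27*atan(2*x) - 2862)/54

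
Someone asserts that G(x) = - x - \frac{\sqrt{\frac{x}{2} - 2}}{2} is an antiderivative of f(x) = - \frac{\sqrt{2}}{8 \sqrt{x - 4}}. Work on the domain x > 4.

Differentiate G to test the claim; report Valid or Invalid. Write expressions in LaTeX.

Invalid: d/dx[G] - f = -1, which is not 0.

d/dx[G] = \frac{- 8 \sqrt{x - 4} - \sqrt{2}}{8 \sqrt{x - 4}}
d/dx[G] - f(x) = -1 != 0.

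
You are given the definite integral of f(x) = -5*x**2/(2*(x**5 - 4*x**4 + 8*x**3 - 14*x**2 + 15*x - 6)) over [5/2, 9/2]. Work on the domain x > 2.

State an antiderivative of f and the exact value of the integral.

Antiderivative: F(x) = 5*(-64*(x - 1)*log(x - 2) + 70*(x - 1)*log(x - 1) - 3*(x - 1)*log(x**2 + 3) + 10*sqrt(3)*(x - 1)*atan(sqrt(3)*x/3) - 28)/(224*(x - 1)); value = -10*log(5/2)/7 - 10*log(2)/7 - 25*log(3/2)/16 - 25*sqrt(3)*atan(5*sqrt(3)/6)/112 - 15*log(93/4)/224 + 15*log(37/4)/224 + 5/21 + 25*sqrt(3)*atan(3*sqrt(3)/2)/112 + 25*log(7/2)/16

Factor the denominator (2*(x - 2)*(x - 1)**2*(x**2 + 3)) and decompose: f = -15*(x - 5)/(112*(x**2 + 3)) + 25/(16*(x - 1)) + 5/(8*(x - 1)**2) - 10/(7*(x - 2)); each piece integrates to a log, atan, or power term.
F(x) = 5*(-64*(x - 1)*log(x - 2) + 70*(x - 1)*log(x - 1) - 3*(x - 1)*log(x**2 + 3) + 10*sqrt(3)*(x - 1)*atan(sqrt(3)*x/3) - 28)/(224*(x - 1)) is an antiderivative of f.
Check: d/dx[5*(-64*(x - 1)*log(x - 2) + 70*(x - 1)*log(x - 1) - 3*(x - 1)*log(x**2 + 3) + 10*sqrt(3)*(x - 1)*atan(sqrt(3)*x/3) - 28)/(224*(x - 1))] = -5*x**2/(2*x**5 - 8*x**4 + 16*x**3 - 28*x**2 + 30*x - 12), which equals f(x).
F(9/2) = -10*log(5/2)/7 - 15*log(93/4)/224 - 5/28 + 25*sqrt(3)*atan(3*sqrt(3)/2)/112 + 25*log(7/2)/16; F(5/2) = -5/12 - 15*log(37/4)/224 + 25*sqrt(3)*atan(5*sqrt(3)/6)/112 + 25*log(3/2)/16 + 10*log(2)/7.
Integral = F(9/2) - F(5/2) = -10*log(5/2)/7 - 10*log(2)/7 - 25*log(3/2)/16 - 25*sqrt(3)*atan(5*sqrt(3)/6)/112 - 15*log(93/4)/224 + 15*log(37/4)/224 + 5/21 + 25*sqrt(3)*atan(3*sqrt(3)/2)/112 + 25*log(7/2)/16.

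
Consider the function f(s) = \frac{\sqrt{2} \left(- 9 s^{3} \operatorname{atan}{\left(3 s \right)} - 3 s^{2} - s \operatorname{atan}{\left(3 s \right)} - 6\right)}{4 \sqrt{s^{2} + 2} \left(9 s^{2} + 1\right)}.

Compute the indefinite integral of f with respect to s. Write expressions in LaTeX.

f has the shape u'v + uv' for u = - \frac{\sqrt{2 s^{2} + 4}}{4} and v = \operatorname{atan}{\left(3 s \right)} — it is the derivative of the product u*v.
Check: d/ds[- \frac{\sqrt{2} \sqrt{s^{2} + 2} \operatorname{atan}{\left(3 s \right)}}{4}] = \frac{- 9 \sqrt{2} s^{3} \operatorname{atan}{\left(3 s \right)} - 3 \sqrt{2} s^{2} - \sqrt{2} s \operatorname{atan}{\left(3 s \right)} - 6 \sqrt{2}}{36 s^{2} \sqrt{s^{2} + 2} + 4 \sqrt{s^{2} + 2}}, which equals f(s).

F(s) = - \frac{\sqrt{2} \sqrt{s^{2} + 2} \operatorname{atan}{\left(3 s \right)}}{4} + C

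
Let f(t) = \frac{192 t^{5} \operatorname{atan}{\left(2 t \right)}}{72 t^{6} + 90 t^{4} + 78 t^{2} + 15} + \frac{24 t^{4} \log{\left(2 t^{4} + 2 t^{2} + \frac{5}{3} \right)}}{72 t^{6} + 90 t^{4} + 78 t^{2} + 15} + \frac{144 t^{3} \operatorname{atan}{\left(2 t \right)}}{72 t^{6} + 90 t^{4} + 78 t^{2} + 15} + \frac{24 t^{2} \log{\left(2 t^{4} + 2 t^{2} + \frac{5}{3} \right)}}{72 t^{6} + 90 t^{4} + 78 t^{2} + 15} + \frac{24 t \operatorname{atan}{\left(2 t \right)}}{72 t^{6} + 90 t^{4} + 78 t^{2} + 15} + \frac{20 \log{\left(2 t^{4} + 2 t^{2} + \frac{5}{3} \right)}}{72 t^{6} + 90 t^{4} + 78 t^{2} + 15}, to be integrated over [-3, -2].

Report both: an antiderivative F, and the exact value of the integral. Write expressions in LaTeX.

Antiderivative: F(t) = \frac{2 \log{\left(2 t^{4} + 2 t^{2} + \frac{5}{3} \right)} \operatorname{atan}{\left(2 t \right)}}{3}; value = - \frac{2 \log{\left(\frac{125}{3} \right)} \operatorname{atan}{\left(4 \right)}}{3} + \frac{2 \log{\left(\frac{545}{3} \right)} \operatorname{atan}{\left(6 \right)}}{3}

Recognize the product-rule pattern: f = u'v + uv' with u = \frac{2 \operatorname{atan}{\left(2 t \right)}}{3}, v = \log{\left(2 t^{4} + 2 t^{2} + \frac{5}{3} \right)}, so integration by parts undoes it.
F(t) = \frac{2 \log{\left(2 t^{4} + 2 t^{2} + \frac{5}{3} \right)} \operatorname{atan}{\left(2 t \right)}}{3} is an antiderivative of f.
Check: d/dt[\frac{2 \log{\left(2 t^{4} + 2 t^{2} + \frac{5}{3} \right)} \operatorname{atan}{\left(2 t \right)}}{3}] = \frac{192 t^{5} \operatorname{atan}{\left(2 t \right)} + 24 t^{4} \log{\left(2 t^{4} + 2 t^{2} + \frac{5}{3} \right)} + 144 t^{3} \operatorname{atan}{\left(2 t \right)} + 24 t^{2} \log{\left(2 t^{4} + 2 t^{2} + \frac{5}{3} \right)} + 24 t \operatorname{atan}{\left(2 t \right)} + 20 \log{\left(2 t^{4} + 2 t^{2} + \frac{5}{3} \right)}}{72 t^{6} + 90 t^{4} + 78 t^{2} + 15}, which equals f(t).
F(-2) = - \frac{2 \log{\left(\frac{125}{3} \right)} \operatorname{atan}{\left(4 \right)}}{3}; F(-3) = - \frac{2 \log{\left(\frac{545}{3} \right)} \operatorname{atan}{\left(6 \right)}}{3}.
Integral = F(-2) - F(-3) = - \frac{2 \log{\left(\frac{125}{3} \right)} \operatorname{atan}{\left(4 \right)}}{3} + \frac{2 \log{\left(\frac{545}{3} \right)} \operatorname{atan}{\left(6 \right)}}{3}.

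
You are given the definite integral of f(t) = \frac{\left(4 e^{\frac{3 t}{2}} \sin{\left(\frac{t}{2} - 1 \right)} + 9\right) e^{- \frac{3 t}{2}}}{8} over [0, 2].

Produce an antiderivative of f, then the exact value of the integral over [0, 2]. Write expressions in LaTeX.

Differentiate the proposed F(t) back; it has to land on f(t) exactly.
F(t) = - \cos{\left(\frac{t}{2} - 1 \right)} - \frac{3 e^{- \frac{3 t}{2}}}{4} is an antiderivative of f.
Check: d/dt[- \cos{\left(\frac{t}{2} - 1 \right)} - \frac{3 e^{- \frac{3 t}{2}}}{4}] = \frac{\left(4 e^{\frac{3 t}{2}} \sin{\left(\frac{t}{2} - 1 \right)} + 9\right) e^{- \frac{3 t}{2}}}{8} = f(t).
F(2) = -1 - \frac{3}{4 e^{3}}; F(0) = - \frac{3}{4} - \cos{\left(1 \right)}.
Integral = F(2) - F(0) = - \frac{1}{4} - \frac{3}{4 e^{3}} + \cos{\left(1 \right)}.

Antiderivative: F(t) = - \cos{\left(\frac{t}{2} - 1 \right)} - \frac{3 e^{- \frac{3 t}{2}}}{4}; value = - \frac{1}{4} - \frac{3}{4 e^{3}} + \cos{\left(1 \right)}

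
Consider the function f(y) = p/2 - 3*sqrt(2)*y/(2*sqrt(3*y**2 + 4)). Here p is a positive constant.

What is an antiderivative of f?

For F(y) to be correct the identity F'(y) - f(y) = 0 must hold.
Check: d/dy[(p*y - sqrt(2)*sqrt(3*y**2 + 4))/2] = (p*sqrt(3*y**2 + 4) - 3*sqrt(2)*y)/(2*sqrt(3*y**2 + 4)), which equals f(y).

An antiderivative is F(y) = (p*y - sqrt(2)*sqrt(3*y**2 + 4))/2.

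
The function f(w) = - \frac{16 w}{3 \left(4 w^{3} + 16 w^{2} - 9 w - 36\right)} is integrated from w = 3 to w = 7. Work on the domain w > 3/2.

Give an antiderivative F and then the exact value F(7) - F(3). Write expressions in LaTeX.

Antiderivative: F(w) = \frac{4 \left(- 5 \log{\left(w - \frac{3}{2} \right)} - 11 \log{\left(w + \frac{3}{2} \right)} + 16 \log{\left(w + 4 \right)}\right)}{165}; value = - \frac{64 \log{\left(7 \right)}}{165} - \frac{4 \log{\left(\frac{17}{2} \right)}}{15} - \frac{4 \log{\left(\frac{11}{2} \right)}}{33} + \frac{4 \log{\left(\frac{3}{2} \right)}}{33} + \frac{4 \log{\left(\frac{9}{2} \right)}}{15} + \frac{64 \log{\left(11 \right)}}{165}

Factor the denominator (3 \left(w + 4\right) \left(2 w - 3\right) \left(2 w + 3\right)) and decompose: f = - \frac{8}{15 \left(2 w + 3\right)} - \frac{8}{33 \left(2 w - 3\right)} + \frac{64}{165 \left(w + 4\right)}; each piece integrates to a log, atan, or power term.
F(w) = \frac{4 \left(- 5 \log{\left(w - \frac{3}{2} \right)} - 11 \log{\left(w + \frac{3}{2} \right)} + 16 \log{\left(w + 4 \right)}\right)}{165} is an antiderivative of f.
Check: d/dw[\frac{4 \left(- 5 \log{\left(w - \frac{3}{2} \right)} - 11 \log{\left(w + \frac{3}{2} \right)} + 16 \log{\left(w + 4 \right)}\right)}{165}] = - \frac{16 w}{12 w^{3} + 48 w^{2} - 27 w - 108}, which equals f(w).
F(7) = - \frac{4 \log{\left(\frac{17}{2} \right)}}{15} - \frac{4 \log{\left(\frac{11}{2} \right)}}{33} + \frac{64 \log{\left(11 \right)}}{165}; F(3) = - \frac{4 \log{\left(\frac{9}{2} \right)}}{15} - \frac{4 \log{\left(\frac{3}{2} \right)}}{33} + \frac{64 \log{\left(7 \right)}}{165}.
Integral = F(7) - F(3) = - \frac{64 \log{\left(7 \right)}}{165} - \frac{4 \log{\left(\frac{17}{2} \right)}}{15} - \frac{4 \log{\left(\frac{11}{2} \right)}}{33} + \frac{4 \log{\left(\frac{3}{2} \right)}}{33} + \frac{4 \log{\left(\frac{9}{2} \right)}}{15} + \frac{64 \log{\left(11 \right)}}{165}.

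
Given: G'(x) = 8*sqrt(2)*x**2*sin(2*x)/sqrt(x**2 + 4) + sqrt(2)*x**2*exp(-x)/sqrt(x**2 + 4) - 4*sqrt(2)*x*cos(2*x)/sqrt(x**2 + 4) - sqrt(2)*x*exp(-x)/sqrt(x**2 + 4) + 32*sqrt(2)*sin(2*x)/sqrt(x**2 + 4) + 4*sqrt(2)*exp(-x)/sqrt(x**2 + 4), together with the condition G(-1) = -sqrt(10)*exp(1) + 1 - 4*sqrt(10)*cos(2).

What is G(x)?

G'(x) has the shape u'v + uv' for u = 2*sqrt(x**2/2 + 2) and v = -4*cos(2*x) - exp(-x) — it is the derivative of the product u*v.
A general antiderivative is 2*sqrt(x**2/2 + 2)*(-4*cos(2*x) - exp(-x)) + C.
The condition gives C = -sqrt(10)*exp(1) + 1 - 4*sqrt(10)*cos(2) - (-sqrt(10)*exp(1) - 4*sqrt(10)*cos(2)) = 1.
So G(x) = -8*sqrt(x**2/2 + 2)*cos(2*x) - 2*sqrt(x**2/2 + 2)*exp(-x) + 1.
Check: d/dx[-8*sqrt(x**2/2 + 2)*cos(2*x) - 2*sqrt(x**2/2 + 2)*exp(-x) + 1] = (8*sqrt(2)*x**2*sqrt(x**2 + 4)*exp(x)*sin(2*x) + sqrt(2)*x**2*sqrt(x**2 + 4) - 4*sqrt(2)*x*sqrt(x**2 + 4)*exp(x)*cos(2*x) - sqrt(2)*x*sqrt(x**2 + 4) + 32*sqrt(2)*sqrt(x**2 + 4)*exp(x)*sin(2*x) + 4*sqrt(2)*sqrt(x**2 + 4))/(x**2*exp(x) + 4*exp(x)), which equals G'(x).

G(x) = -8*sqrt(x**2/2 + 2)*cos(2*x) - 2*sqrt(x**2/2 + 2)*exp(-x) + 1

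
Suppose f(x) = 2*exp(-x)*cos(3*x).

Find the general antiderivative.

F(x) = (3*sin(3*x) - cos(3*x))*exp(-x)/5 + C

Differentiate the proposed F(x) back; it has to land on f(x) exactly.
Check: d/dx[(3*sin(3*x) - cos(3*x))*exp(-x)/5] = 2*exp(-x)*cos(3*x) = f(x).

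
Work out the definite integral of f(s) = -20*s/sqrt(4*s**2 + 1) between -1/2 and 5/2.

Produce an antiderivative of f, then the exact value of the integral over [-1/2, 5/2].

Antiderivative: F(s) = -5*sqrt(4*s**2 + 1); value = -5*sqrt(26) + 5*sqrt(2)

f matches the chain-rule pattern g'(h)*h' with inner function h(s) = 4*s**2 + 1; substituting u = h(s) collapses the integral.
F(s) = -5*sqrt(4*s**2 + 1) is an antiderivative of f.
Check: d/ds[-5*sqrt(4*s**2 + 1)] = -20*s/sqrt(4*s**2 + 1) = f(s).
F(5/2) = -5*sqrt(26); F(-1/2) = -5*sqrt(2).
Integral = F(5/2) - F(-1/2) = -5*sqrt(26) + 5*sqrt(2).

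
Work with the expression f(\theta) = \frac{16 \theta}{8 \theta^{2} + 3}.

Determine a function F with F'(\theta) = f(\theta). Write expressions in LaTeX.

f matches the chain-rule pattern g'(h)*h' with inner function h(\theta) = 4 \theta^{2} + \frac{3}{2}; substituting u = h(\theta) collapses the integral.
Check: d/d\theta[\log{\left(4 \theta^{2} + \frac{3}{2} \right)}] = \frac{16 \theta}{8 \theta^{2} + 3} = f(\theta).

An antiderivative is F(\theta) = \log{\left(4 \theta^{2} + \frac{3}{2} \right)}.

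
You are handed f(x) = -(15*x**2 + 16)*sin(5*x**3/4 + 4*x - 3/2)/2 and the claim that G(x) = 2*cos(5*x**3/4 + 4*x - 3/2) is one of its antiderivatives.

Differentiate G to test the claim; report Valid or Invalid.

Valid - the claim checks out under differentiation.

d/dx[G] = -15*x**2*sin(5*x**3/4 + 4*x - 3/2)/2 - 8*sin(5*x**3/4 + 4*x - 3/2)
This equals f(x) exactly, so the claim holds.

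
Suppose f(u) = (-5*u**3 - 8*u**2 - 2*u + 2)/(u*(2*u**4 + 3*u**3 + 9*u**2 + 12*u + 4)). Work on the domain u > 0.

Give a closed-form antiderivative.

Factor the denominator (u*(u + 1)*(2*u + 1)*(u**2 + 4)) and decompose: f = (11*u - 456)/(170*(u**2 + 4)) - 26/(17*(2*u + 1)) + 1/(5*(u + 1)) + 1/(2*u); each piece integrates to a log, atan, or power term.
Check: d/du[log(u)/2 - 13*log(u + 1/2)/17 + log(u + 1)/5 + 11*log(u**2 + 4)/340 - 114*atan(u/2)/85] = (-5*u**3 - 8*u**2 - 2*u + 2)/(2*u**5 + 3*u**4 + 9*u**3 + 12*u**2 + 4*u), which equals f(u).

An antiderivative is F(u) = log(u)/2 - 13*log(u + 1/2)/17 + log(u + 1)/5 + 11*log(u**2 + 4)/340 - 114*atan(u/2)/85.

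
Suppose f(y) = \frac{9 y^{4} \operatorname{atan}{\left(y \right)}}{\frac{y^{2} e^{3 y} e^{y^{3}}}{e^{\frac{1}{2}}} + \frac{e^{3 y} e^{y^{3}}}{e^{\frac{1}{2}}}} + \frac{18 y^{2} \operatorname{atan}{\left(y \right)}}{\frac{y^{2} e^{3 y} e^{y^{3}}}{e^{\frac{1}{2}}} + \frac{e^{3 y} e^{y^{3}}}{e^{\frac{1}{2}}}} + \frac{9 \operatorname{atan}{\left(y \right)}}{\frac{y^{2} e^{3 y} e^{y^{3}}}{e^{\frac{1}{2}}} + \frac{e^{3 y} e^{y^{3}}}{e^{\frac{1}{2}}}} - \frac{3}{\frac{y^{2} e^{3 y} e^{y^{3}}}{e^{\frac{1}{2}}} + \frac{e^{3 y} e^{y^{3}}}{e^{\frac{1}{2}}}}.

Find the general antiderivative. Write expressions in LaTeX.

F(y) = - 3 e^{\frac{1}{2}} e^{- 3 y} e^{- y^{3}} \operatorname{atan}{\left(y \right)} + C

Recognize the product-rule pattern: f = u'v + uv' with u = - 3 \operatorname{atan}{\left(y \right)}, v = e^{- y^{3} - 3 y + \frac{1}{2}}, so integration by parts undoes it.
Check: d/dy[- 3 e^{\frac{1}{2}} e^{- 3 y} e^{- y^{3}} \operatorname{atan}{\left(y \right)}] = \frac{9 y^{4} e^{\frac{1}{2}} \operatorname{atan}{\left(y \right)} + 18 y^{2} e^{\frac{1}{2}} \operatorname{atan}{\left(y \right)} + 9 e^{\frac{1}{2}} \operatorname{atan}{\left(y \right)} - 3 e^{\frac{1}{2}}}{y^{2} e^{3 y} e^{y^{3}} + e^{3 y} e^{y^{3}}}, which equals f(y).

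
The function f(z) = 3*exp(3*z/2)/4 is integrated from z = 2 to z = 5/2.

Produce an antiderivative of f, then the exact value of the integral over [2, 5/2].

Antiderivative: F(z) = exp(3*z/2)/2; value = -exp(3)/2 + exp(15/4)/2

For F(z) to be correct the identity F'(z) - f(z) = 0 must hold.
F(z) = exp(3*z/2)/2 is an antiderivative of f.
Check: d/dz[exp(3*z/2)/2] = 3*exp(3*z/2)/4 = f(z).
F(5/2) = exp(15/4)/2; F(2) = exp(3)/2.
Integral = F(5/2) - F(2) = -exp(3)/2 + exp(15/4)/2.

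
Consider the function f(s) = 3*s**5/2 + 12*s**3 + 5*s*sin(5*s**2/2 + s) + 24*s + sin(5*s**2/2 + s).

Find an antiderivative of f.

The integrand splits into summands that can be handled one at a time.
Check: d/ds[s**6/4 + 3*s**4 + 12*s**2 - cos(5*s**2/2 + s)] = 3*s**5/2 + 12*s**3 + 5*s*sin(5*s**2/2 + s) + 24*s + sin(5*s**2/2 + s) = f(s).

An antiderivative is F(s) = s**6/4 + 3*s**4 + 12*s**2 - cos(5*s**2/2 + s).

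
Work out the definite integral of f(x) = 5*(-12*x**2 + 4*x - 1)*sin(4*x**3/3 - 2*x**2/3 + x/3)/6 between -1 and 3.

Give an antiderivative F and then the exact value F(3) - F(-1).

f matches the chain-rule pattern g'(h)*h' with inner function h(x) = 4*x**3/3 - 2*x**2/3 + x/3; substituting u = h(x) collapses the integral.
F(x) = 5*cos(4*x**3/3 - 2*x**2/3 + x/3)/2 is an antiderivative of f.
Check: d/dx[5*cos(4*x**3/3 - 2*x**2/3 + x/3)/2] = -10*x**2*sin(4*x**3/3 - 2*x**2/3 + x/3) + 10*x*sin(4*x**3/3 - 2*x**2/3 + x/3)/3 - 5*sin(4*x**3/3 - 2*x**2/3 + x/3)/6, which equals f(x).
F(3) = 5*cos(31)/2; F(-1) = 5*cos(7/3)/2.
Integral = F(3) - F(-1) = -5*cos(7/3)/2 + 5*cos(31)/2.

Antiderivative: F(x) = 5*cos(4*x**3/3 - 2*x**2/3 + x/3)/2; value = -5*cos(7/3)/2 + 5*cos(31)/2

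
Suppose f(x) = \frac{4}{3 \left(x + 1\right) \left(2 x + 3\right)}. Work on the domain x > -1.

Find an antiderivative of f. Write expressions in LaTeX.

Factor the denominator (3 \left(x + 1\right) \left(2 x + 3\right)) and decompose: f = - \frac{8}{3 \left(2 x + 3\right)} + \frac{4}{3 \left(x + 1\right)}; each piece integrates to a log, atan, or power term.
Check: d/dx[\frac{4 \left(\log{\left(x + 1 \right)} - \log{\left(x + \frac{3}{2} \right)}\right)}{3}] = \frac{4}{6 x^{2} + 15 x + 9}, which equals f(x).

An antiderivative is F(x) = \frac{4 \left(\log{\left(x + 1 \right)} - \log{\left(x + \frac{3}{2} \right)}\right)}{3}.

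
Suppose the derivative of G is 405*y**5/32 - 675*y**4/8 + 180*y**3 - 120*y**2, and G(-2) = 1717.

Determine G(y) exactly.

G(y) = 135*y**6/64 - 135*y**5/8 + 45*y**4 - 40*y**3 + 2

The substitution u = 3*y**2/4 - 2*y works: G'(y) is exactly (dG/du)*(du/dy) for that inner function.
A general antiderivative is 5*(3*y**2/4 - 2*y)**3 + C.
The condition gives C = 1717 - (1715) = 2.
So G(y) = 135*y**6/64 - 135*y**5/8 + 45*y**4 - 40*y**3 + 2.
Check: d/dy[135*y**6/64 - 135*y**5/8 + 45*y**4 - 40*y**3 + 2] = 405*y**5/32 - 675*y**4/8 + 180*y**3 - 120*y**2 = G'(y).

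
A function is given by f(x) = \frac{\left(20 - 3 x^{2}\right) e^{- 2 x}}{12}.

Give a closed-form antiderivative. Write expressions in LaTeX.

An antiderivative is F(x) = \frac{\left(6 x^{2} + 6 x - 37\right) e^{- 2 x}}{48}.

Recognize the product-rule pattern: f = u'v + uv' with u = \frac{x^{2}}{8} + \frac{x}{8} - \frac{37}{48}, v = e^{- 2 x}, so integration by parts undoes it.
Check: d/dx[\frac{\left(6 x^{2} + 6 x - 37\right) e^{- 2 x}}{48}] = \frac{\left(20 - 3 x^{2}\right) e^{- 2 x}}{12} = f(x).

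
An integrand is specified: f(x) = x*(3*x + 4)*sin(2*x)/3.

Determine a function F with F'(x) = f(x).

A candidate is checked by its d/dx: the result must match f(x).
Check: d/dx[-x**2*cos(2*x)/2 + x*sin(2*x)/2 - 2*x*cos(2*x)/3 + sin(2*x)/3 + cos(2*x)/4] = x**2*sin(2*x) + 4*x*sin(2*x)/3, which equals f(x).

An antiderivative is F(x) = -x**2*cos(2*x)/2 + x*sin(2*x)/2 - 2*x*cos(2*x)/3 + sin(2*x)/3 + cos(2*x)/4.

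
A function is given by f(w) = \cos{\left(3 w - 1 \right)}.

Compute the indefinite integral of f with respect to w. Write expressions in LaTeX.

Any candidate F(w) must reproduce f(w) exactly when differentiated.
Check: d/dw[\frac{\sin{\left(3 w - 1 \right)}}{3}] = \cos{\left(3 w - 1 \right)} = f(w).

F(w) = \frac{\sin{\left(3 w - 1 \right)}}{3} + C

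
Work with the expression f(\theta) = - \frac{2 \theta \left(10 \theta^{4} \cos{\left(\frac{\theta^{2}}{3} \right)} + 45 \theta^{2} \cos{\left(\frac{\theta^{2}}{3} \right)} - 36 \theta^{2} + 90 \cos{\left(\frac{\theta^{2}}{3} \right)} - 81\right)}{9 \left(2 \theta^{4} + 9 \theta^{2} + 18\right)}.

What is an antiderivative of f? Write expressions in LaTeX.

An antiderivative is F(\theta) = \log{\left(\frac{2 \theta^{4}}{3} + 3 \theta^{2} + 6 \right)} - \frac{5 \sin{\left(\frac{\theta^{2}}{3} \right)}}{3}.

Check any antiderivative F(\theta) by computing F'(\theta) and comparing it with f(\theta).
Check: d/d\theta[\log{\left(\frac{2 \theta^{4}}{3} + 3 \theta^{2} + 6 \right)} - \frac{5 \sin{\left(\frac{\theta^{2}}{3} \right)}}{3}] = \frac{- 20 \theta^{5} \cos{\left(\frac{\theta^{2}}{3} \right)} - 90 \theta^{3} \cos{\left(\frac{\theta^{2}}{3} \right)} + 72 \theta^{3} - 180 \theta \cos{\left(\frac{\theta^{2}}{3} \right)} + 162 \theta}{18 \theta^{4} + 81 \theta^{2} + 162}, which equals f(\theta).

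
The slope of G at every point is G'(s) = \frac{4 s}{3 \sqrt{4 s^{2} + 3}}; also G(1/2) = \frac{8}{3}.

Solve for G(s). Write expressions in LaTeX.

G'(s) matches the chain-rule pattern g'(h)*h' with inner function h(s) = 4 s^{2} + 3; substituting u = h(s) collapses the integral.
A general antiderivative is \frac{\sqrt{4 s^{2} + 3}}{3} + C.
The condition gives C = \frac{8}{3} - (\frac{2}{3}) = 2.
So G(s) = \frac{\sqrt{4 s^{2} + 3} + 6}{3}.
Check: d/ds[\frac{\sqrt{4 s^{2} + 3} + 6}{3}] = \frac{4 s}{3 \sqrt{4 s^{2} + 3}} = G'(s).

G(s) = \frac{\sqrt{4 s^{2} + 3} + 6}{3}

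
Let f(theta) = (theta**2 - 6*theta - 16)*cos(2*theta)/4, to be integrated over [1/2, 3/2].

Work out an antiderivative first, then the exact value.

Check any antiderivative F(theta) by computing F'(theta) and comparing it with f(theta).
F(theta) = theta**2*sin(2*theta)/8 - 3*theta*sin(2*theta)/4 + theta*cos(2*theta)/8 - 33*sin(2*theta)/16 - 3*cos(2*theta)/8 is an antiderivative of f.
Check: d/dtheta[theta**2*sin(2*theta)/8 - 3*theta*sin(2*theta)/4 + theta*cos(2*theta)/8 - 33*sin(2*theta)/16 - 3*cos(2*theta)/8] = theta**2*cos(2*theta)/4 - 3*theta*cos(2*theta)/2 - 4*cos(2*theta), which equals f(theta).
F(3/2) = -93*sin(3)/32 - 3*cos(3)/16; F(1/2) = -77*sin(1)/32 - 5*cos(1)/16.
Integral = F(3/2) - F(1/2) = -93*sin(3)/32 + 5*cos(1)/16 - 3*cos(3)/16 + 77*sin(1)/32.

Antiderivative: F(theta) = theta**2*sin(2*theta)/8 - 3*theta*sin(2*theta)/4 + theta*cos(2*theta)/8 - 33*sin(2*theta)/16 - 3*cos(2*theta)/8; value = -93*sin(3)/32 + 5*cos(1)/16 - 3*cos(3)/16 + 77*sin(1)/32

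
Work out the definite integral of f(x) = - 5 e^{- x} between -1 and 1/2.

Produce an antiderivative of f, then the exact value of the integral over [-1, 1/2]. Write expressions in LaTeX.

Whatever form F(x) takes, F'(x) = f(x) is non-negotiable.
F(x) = 5 e^{- x} is an antiderivative of f.
Check: d/dx[5 e^{- x}] = - 5 e^{- x} = f(x).
F(1/2) = \frac{5}{e^{\frac{1}{2}}}; F(-1) = 5 e.
Integral = F(1/2) - F(-1) = - 5 e + \frac{5}{e^{\frac{1}{2}}}.

Antiderivative: F(x) = 5 e^{- x}; value = - 5 e + \frac{5}{e^{\frac{1}{2}}}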